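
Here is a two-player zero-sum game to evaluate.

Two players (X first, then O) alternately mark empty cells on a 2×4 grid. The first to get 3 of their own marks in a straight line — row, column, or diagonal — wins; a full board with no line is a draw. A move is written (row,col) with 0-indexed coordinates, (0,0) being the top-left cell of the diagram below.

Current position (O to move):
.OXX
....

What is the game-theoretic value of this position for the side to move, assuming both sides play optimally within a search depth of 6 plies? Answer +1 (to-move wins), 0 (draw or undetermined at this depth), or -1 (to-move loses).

value(.OXX/...., O) = 0

[.OXX/....] O move#1: (0,0):+0/OOXX/....*, (1,0):+0/.OXX/O..., (1,1):+0/.OXX/.O.., (1,2):+0/.OXX/..O., (1,3):+0/.OXX/...O
[OOXX/....] X move#2: (1,0):+0/OOXX/X...*, (1,1):+0/OOXX/.X.., (1,2):+0/OOXX/..X., (1,3):+0/OOXX/...X
[OOXX/X...] O move#3: (1,1):+0/OOXX/XO..*, (1,2):+0/OOXX/X.O., (1,3):+0/OOXX/X..O
[OOXX/XO..] X move#4: (1,2):+0/OOXX/XOX.*, (1,3):+0/OOXX/XO.X
[OOXX/XOX.] O move#5: (1,3):+0/OOXX/XOXO*
[OOXX/XOXO] end (terminal +0, X#6); searched .OXX/.... to 6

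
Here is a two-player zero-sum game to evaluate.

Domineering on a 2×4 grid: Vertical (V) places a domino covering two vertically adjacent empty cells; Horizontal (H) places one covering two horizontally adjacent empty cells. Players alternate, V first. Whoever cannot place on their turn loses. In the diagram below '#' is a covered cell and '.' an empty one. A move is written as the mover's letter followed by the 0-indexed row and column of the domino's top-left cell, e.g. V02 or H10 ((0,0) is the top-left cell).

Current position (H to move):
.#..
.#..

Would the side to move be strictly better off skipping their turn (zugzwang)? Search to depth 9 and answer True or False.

zugzwang(.#../.#.., H) = False

[.#../.#..] H move#1: H02:+1/.###/.#..*, H12:+1/.#../.###
[.###/.#..] V move#2: V00:-1/####/##..*
[####/##..] H move#3: H12:+1/####/####*
[####/####] end (terminal -1, V#4); searched .#../.#.. to 9
pass branch (V moves first from the same position):
  | [.#../.#..] V move#1: V00:-1/##../##.., V02:+1/.##./.##.*, V03:+1/.#.#/.#.#
  | [.##./.##.] end (terminal -1, H#2); searched .#../.#.. to 9
H moving scores +1; H passing scores -1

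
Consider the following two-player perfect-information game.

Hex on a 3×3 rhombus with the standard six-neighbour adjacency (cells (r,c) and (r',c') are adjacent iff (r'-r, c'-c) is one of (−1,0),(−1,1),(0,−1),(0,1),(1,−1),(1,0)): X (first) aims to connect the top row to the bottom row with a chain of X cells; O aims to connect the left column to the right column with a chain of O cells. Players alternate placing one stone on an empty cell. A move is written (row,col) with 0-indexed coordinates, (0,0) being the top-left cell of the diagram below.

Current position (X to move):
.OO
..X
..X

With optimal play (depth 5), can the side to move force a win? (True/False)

[.OO/..X/..X] X move#1: (0,0):-1/XOO/..X/..X*, (1,0):-1/.OO/X.X/..X, (1,1):-1/.OO/.XX/..X, (2,0):-1/.OO/..X/X.X, (2,1):-1/.OO/..X/.XX
[XOO/..X/..X] O move#2: (1,0):+1/XOO/O.X/..X*, (1,1):+1/XOO/.OX/..X, (2,0):+1/XOO/..X/O.X, (2,1):-1/XOO/..X/.OX
[XOO/O.X/..X] end (terminal -1, X#3); searched .OO/..X/..X to 5

X winning at [.OO/..X/..X]: False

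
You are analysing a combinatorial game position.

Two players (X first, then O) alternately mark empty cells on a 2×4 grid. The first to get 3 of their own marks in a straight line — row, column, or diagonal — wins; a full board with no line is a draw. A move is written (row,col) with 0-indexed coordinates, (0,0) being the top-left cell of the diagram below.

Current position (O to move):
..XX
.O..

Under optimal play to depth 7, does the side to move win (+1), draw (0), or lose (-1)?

value(..XX/.O.., O) = 0

p1 O@[..XX/.O..]: (0,0)[O.XX/.O..]-1 (0,1)[.OXX/.O..]+0* (1,0)[..XX/OO..]-1 (1,2)[..XX/.OO.]-1 (1,3)[..XX/.O.O]-1
p2 X@[.OXX/.O..]: (0,0)[XOXX/.O..]-1 (1,0)[.OXX/XO..]+0* (1,2)[.OXX/.OX.]+0 (1,3)[.OXX/.O.X]+0
p3 O@[.OXX/XO..]: (0,0)[OOXX/XO..]+0* (1,2)[.OXX/XOO.]+0 (1,3)[.OXX/XO.O]+0
p4 X@[OOXX/XO..]: (1,2)[OOXX/XOX.]+0* (1,3)[OOXX/XO.X]+0
p5 O@[OOXX/XOX.]: (1,3)[OOXX/XOXO]+0*
p6 X@[OOXX/XOXO] terminal +0; root [..XX/.O..] d7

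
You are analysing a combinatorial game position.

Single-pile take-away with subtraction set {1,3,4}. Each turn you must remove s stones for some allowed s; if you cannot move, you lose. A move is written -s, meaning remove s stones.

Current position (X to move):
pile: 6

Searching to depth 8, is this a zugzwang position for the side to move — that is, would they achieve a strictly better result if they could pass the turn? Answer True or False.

p1 X@[6]: -1[5]-1 -3[3]-1 -4[2]+1*
p2 O@[2]: -1[1]-1*
p3 X@[1]: -1[0]+1*
p4 O@[0] terminal -1; root [6] d8
pass branch (O moves first from the same position):
  | p1 O@[6]: -1[5]-1 -3[3]-1 -4[2]+1*
  | p2 X@[2]: -1[1]-1*
  | p3 O@[1]: -1[0]+1*
  | p4 X@[0] terminal -1; root [6] d8
X moving scores +1; X passing scores -1

zugzwang(6, X) = False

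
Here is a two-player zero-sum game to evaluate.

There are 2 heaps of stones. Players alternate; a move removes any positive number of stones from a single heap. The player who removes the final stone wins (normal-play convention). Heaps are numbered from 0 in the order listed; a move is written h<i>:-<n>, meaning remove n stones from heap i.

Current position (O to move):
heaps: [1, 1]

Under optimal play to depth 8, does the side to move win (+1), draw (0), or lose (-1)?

value((1,1), O) = -1

[(1,1)] O move#1: h0:-1:-1/(0,1)*, h1:-1:-1/(1,0)
[(0,1)] X move#2: h1:-1:+1/(0,0)*
[(0,0)] end (terminal -1, O#3); searched (1,1) to 8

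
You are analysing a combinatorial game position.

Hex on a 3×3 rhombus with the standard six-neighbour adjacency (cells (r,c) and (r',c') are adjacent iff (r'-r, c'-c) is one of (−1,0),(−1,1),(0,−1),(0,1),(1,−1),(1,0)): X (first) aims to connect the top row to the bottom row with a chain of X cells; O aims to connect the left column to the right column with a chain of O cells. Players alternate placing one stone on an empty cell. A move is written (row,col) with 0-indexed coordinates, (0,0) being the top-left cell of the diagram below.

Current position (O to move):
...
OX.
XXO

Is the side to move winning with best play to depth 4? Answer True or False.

[.../OX./XXO] O move#1: (0,0):-1/O../OX./XXO*, (0,1):-1/.O./OX./XXO, (0,2):-1/..O/OX./XXO, (1,2):-1/.../OXO/XXO
[O../OX./XXO] X move#2: (0,1):+1/OX./OX./XXO*, (0,2):+1/O.X/OX./XXO, (1,2):+1/O../OXX/XXO
[OX./OX./XXO] end (terminal -1, O#3); searched .../OX./XXO to 4

O winning at [.../OX./XXO]: False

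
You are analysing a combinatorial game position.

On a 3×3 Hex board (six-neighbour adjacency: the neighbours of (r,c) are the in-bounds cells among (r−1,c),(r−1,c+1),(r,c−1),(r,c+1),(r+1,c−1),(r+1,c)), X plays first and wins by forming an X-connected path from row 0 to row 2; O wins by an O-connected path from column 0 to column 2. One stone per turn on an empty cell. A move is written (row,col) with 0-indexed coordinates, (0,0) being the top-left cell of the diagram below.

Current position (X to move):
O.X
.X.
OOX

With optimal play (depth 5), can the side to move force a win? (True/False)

[O.X/.X./OOX] X move#1: (0,1):-1/OXX/.X./OOX, (1,0):-1/O.X/XX./OOX, (1,2):+1/O.X/.XX/OOX*
[O.X/.XX/OOX] end (terminal -1, O#2); searched O.X/.X./OOX to 5

X winning at [O.X/.X./OOX]: True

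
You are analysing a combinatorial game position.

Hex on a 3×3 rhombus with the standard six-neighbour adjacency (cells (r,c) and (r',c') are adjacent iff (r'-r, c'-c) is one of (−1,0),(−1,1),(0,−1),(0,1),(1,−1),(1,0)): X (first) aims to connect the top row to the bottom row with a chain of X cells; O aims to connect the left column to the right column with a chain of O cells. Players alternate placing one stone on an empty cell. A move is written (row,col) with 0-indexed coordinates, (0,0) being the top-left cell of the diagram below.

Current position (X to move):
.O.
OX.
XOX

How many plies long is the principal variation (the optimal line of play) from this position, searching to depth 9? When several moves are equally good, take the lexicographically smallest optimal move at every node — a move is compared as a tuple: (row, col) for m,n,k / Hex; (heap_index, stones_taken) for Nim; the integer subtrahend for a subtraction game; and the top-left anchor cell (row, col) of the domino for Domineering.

PV length from [.O./OX./XOX]: 1 ply

[.O./OX./XOX] X move#1: (0,0):-1/XO./OX./XOX, (0,2):+1/.OX/OX./XOX*, (1,2):-1/.O./OXX/XOX
[.OX/OX./XOX] end (terminal -1, O#2); searched .O./OX./XOX to 9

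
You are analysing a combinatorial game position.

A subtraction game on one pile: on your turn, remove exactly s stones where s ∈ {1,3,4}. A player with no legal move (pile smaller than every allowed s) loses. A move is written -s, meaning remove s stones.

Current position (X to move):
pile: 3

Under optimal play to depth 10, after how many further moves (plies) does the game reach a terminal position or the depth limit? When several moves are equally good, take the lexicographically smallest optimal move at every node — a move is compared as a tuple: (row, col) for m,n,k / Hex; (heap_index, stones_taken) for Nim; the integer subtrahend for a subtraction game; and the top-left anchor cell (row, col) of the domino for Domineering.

ply 1, X at 3 | -1=+1→2*; -3=+1→0
ply 2, O at 2 | -1=-1→1*
ply 3, X at 1 | -1=+1→0*
ply 4: 0 is terminal -1 (O); from 3 depth 10

PV length from [3]: 3 plies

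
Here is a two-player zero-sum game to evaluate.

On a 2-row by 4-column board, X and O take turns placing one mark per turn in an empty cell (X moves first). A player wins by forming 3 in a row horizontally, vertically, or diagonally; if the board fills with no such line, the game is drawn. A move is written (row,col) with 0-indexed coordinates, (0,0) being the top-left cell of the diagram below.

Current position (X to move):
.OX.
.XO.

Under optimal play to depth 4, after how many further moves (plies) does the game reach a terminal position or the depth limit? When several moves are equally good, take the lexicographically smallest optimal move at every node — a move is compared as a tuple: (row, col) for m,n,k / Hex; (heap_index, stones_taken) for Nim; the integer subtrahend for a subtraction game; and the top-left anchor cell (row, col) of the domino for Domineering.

PV length from [.OX./.XO.]: 4 plies

p1 X@[.OX./.XO.]: (0,0)[XOX./.XO.]+0* (0,3)[.OXX/.XO.]+0 (1,0)[.OX./XXO.]+0 (1,3)[.OX./.XOX]+0
p2 O@[XOX./.XO.]: (0,3)[XOXO/.XO.]+0* (1,0)[XOX./OXO.]+0 (1,3)[XOX./.XOO]+0
p3 X@[XOXO/.XO.]: (1,0)[XOXO/XXO.]+0* (1,3)[XOXO/.XOX]+0
p4 O@[XOXO/XXO.]: (1,3)[XOXO/XXOO]+0*
p5 X@[XOXO/XXOO] terminal +0; root [.OX./.XO.] d4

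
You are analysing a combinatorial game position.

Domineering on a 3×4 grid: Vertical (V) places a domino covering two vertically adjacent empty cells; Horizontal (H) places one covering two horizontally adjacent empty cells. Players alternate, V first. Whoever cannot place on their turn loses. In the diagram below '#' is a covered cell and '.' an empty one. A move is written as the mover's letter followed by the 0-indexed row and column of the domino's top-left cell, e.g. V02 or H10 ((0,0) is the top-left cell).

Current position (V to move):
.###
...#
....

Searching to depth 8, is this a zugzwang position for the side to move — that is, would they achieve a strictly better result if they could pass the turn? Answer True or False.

[.###/...#/....] V move#1: V00:-1/####/#..#/...., V10:-1/.###/#..#/#..., V11:+1/.###/.#.#/.#..*, V12:-1/.###/..##/..#.
[.###/.#.#/.#..] H move#2: H22:-1/.###/.#.#/.###*
[.###/.#.#/.###] V move#3: V00:+1/####/##.#/.###*, V10:+1/.###/##.#/####
[####/##.#/.###] end (terminal -1, H#4); searched .###/...#/.... to 8
suppose V passes — search the same position with H to move:
pass> [.###/...#/....] H move#1: H10:+1/.###/##.#/....*, H11:+1/.###/.###/...., H20:+1/.###/...#/##.., H21:+1/.###/...#/.##., H22:-1/.###/...#/..##
pass> [.###/##.#/....] V move#2: V12:-1/.###/####/..#.*
pass> [.###/####/..#.] H move#3: H20:+1/.###/####/###.*
pass> [.###/####/###.] end (terminal -1, V#4); searched .###/...#/.... to 8
for V: play +1, pass -1

zugzwang(.###/...#/...., V) = False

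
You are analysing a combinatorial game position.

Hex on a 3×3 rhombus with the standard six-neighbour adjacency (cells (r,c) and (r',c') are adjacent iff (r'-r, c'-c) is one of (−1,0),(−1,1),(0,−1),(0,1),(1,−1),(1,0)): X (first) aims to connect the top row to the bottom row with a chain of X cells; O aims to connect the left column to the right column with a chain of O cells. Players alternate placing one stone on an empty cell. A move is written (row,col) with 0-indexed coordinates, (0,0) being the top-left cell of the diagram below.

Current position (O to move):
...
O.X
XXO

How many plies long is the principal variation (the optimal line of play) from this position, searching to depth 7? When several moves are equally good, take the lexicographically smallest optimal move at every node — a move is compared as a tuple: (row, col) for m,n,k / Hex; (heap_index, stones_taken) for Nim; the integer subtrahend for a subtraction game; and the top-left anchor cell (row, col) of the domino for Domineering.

p1 O@[.../O.X/XXO]: (0,0)[O../O.X/XXO]-1 (0,1)[.O./O.X/XXO]-1 (0,2)[..O/O.X/XXO]+1* (1,1)[.../OOX/XXO]-1
p2 X@[..O/O.X/XXO]: (0,0)[X.O/O.X/XXO]-1* (0,1)[.XO/O.X/XXO]-1 (1,1)[..O/OXX/XXO]-1
p3 O@[X.O/O.X/XXO]: (0,1)[XOO/O.X/XXO]+1* (1,1)[X.O/OOX/XXO]+1
p4 X@[XOO/O.X/XXO] terminal -1; root [.../O.X/XXO] d7

PV length from [.../O.X/XXO]: 3 plies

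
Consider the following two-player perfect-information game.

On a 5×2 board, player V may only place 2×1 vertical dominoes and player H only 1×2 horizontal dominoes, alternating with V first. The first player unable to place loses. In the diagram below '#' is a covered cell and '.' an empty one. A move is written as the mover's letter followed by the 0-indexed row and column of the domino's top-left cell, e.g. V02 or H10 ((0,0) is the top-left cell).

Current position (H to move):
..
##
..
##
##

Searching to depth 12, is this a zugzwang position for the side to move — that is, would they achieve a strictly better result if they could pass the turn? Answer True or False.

zugzwang(../##/../##/##, H) = False

p1 H@[../##/../##/##]: H00[##/##/../##/##]+1* H20[../##/##/##/##]+1
p2 V@[##/##/../##/##] terminal -1; root [../##/../##/##] d12
suppose H passes — search the same position with V to move:
pass> p1 V@[../##/../##/##] terminal -1; root [../##/../##/##] d12
for H: play +1, pass +1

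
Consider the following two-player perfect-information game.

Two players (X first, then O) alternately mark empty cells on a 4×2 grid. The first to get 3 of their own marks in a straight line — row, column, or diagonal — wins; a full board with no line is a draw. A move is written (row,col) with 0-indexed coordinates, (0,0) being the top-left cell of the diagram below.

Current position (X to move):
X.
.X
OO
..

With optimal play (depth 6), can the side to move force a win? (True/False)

X winning at [X./.X/OO/..]: False

ply 1, X at X./.X/OO/.. | (0,1)=+0→XX/.X/OO/..*; (1,0)=+0→X./XX/OO/..; (3,0)=+0→X./.X/OO/X.; (3,1)=+0→X./.X/OO/.X
ply 2, O at XX/.X/OO/.. | (1,0)=+0→XX/OX/OO/..*; (3,0)=+0→XX/.X/OO/O.; (3,1)=+0→XX/.X/OO/.O
ply 3, X at XX/OX/OO/.. | (3,0)=+0→XX/OX/OO/X.*; (3,1)=-1→XX/OX/OO/.X
ply 4, O at XX/OX/OO/X. | (3,1)=+0→XX/OX/OO/XO*
ply 5: XX/OX/OO/XO is terminal +0 (X); from X./.X/OO/.. depth 6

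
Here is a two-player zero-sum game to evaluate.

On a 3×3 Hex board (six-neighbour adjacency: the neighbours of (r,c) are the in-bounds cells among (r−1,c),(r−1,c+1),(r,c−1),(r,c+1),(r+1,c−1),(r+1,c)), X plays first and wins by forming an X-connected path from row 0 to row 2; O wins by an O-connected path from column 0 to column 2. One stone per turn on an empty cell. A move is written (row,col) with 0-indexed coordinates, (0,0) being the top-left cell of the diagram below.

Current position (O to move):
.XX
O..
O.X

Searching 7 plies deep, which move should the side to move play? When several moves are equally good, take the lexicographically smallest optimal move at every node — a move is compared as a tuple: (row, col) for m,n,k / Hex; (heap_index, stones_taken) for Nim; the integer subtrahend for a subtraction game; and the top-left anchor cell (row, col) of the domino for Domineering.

ply 1, O at .XX/O../O.X | (0,0)=-1→OXX/O../O.X; (1,1)=-1→.XX/OO./O.X; (1,2)=+1→.XX/O.O/O.X*; (2,1)=-1→.XX/O../OOX
ply 2, X at .XX/O.O/O.X | (0,0)=-1→XXX/O.O/O.X*; (1,1)=-1→.XX/OXO/O.X; (2,1)=-1→.XX/O.O/OXX
ply 3, O at XXX/O.O/O.X | (1,1)=+1→XXX/OOO/O.X*; (2,1)=+1→XXX/O.O/OOX
ply 4: XXX/OOO/O.X is terminal -1 (X); from .XX/O../O.X depth 7

O's best at [.XX/O../O.X]: (1,2)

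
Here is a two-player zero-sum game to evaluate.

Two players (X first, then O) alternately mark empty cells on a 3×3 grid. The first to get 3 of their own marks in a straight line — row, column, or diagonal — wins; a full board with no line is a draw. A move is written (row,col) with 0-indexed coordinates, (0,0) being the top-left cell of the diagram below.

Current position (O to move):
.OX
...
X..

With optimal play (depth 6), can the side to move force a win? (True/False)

O winning at [.OX/.../X..]: False

[.OX/.../X..] O move#1: (0,0):-1/OOX/.../X.., (1,0):-1/.OX/O../X.., (1,1):+0/.OX/.O./X..*, (1,2):-1/.OX/..O/X.., (2,1):-1/.OX/.../XO., (2,2):-1/.OX/.../X.O
[.OX/.O./X..] X move#2: (0,0):-1/XOX/.O./X.., (1,0):-1/.OX/XO./X.., (1,2):-1/.OX/.OX/X.., (2,1):+0/.OX/.O./XX.*, (2,2):-1/.OX/.O./X.X
[.OX/.O./XX.] O move#3: (0,0):-1/OOX/.O./XX., (1,0):-1/.OX/OO./XX., (1,2):-1/.OX/.OO/XX., (2,2):+0/.OX/.O./XXO*
[.OX/.O./XXO] X move#4: (0,0):+0/XOX/.O./XXO*, (1,0):-1/.OX/XO./XXO, (1,2):-1/.OX/.OX/XXO
[XOX/.O./XXO] O move#5: (1,0):+0/XOX/OO./XXO*, (1,2):-1/XOX/.OO/XXO
[XOX/OO./XXO] X move#6: (1,2):+0/XOX/OOX/XXO*
[XOX/OOX/XXO] end (terminal +0, O#7); searched .OX/.../X.. to 6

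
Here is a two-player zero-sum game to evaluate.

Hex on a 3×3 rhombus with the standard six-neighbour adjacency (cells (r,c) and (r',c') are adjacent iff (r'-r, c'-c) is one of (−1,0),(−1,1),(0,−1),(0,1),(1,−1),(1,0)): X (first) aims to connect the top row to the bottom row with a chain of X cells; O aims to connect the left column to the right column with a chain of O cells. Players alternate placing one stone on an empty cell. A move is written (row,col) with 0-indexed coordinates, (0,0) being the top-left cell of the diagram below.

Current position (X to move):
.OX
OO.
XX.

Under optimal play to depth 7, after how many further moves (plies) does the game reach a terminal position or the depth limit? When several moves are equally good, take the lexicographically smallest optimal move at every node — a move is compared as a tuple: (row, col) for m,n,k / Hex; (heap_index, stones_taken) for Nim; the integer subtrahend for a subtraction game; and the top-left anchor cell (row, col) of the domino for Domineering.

PV length from [.OX/OO./XX.]: 1 ply

p1 X@[.OX/OO./XX.]: (0,0)[XOX/OO./XX.]-1 (1,2)[.OX/OOX/XX.]+1* (2,2)[.OX/OO./XXX]-1
p2 O@[.OX/OOX/XX.] terminal -1; root [.OX/OO./XX.] d7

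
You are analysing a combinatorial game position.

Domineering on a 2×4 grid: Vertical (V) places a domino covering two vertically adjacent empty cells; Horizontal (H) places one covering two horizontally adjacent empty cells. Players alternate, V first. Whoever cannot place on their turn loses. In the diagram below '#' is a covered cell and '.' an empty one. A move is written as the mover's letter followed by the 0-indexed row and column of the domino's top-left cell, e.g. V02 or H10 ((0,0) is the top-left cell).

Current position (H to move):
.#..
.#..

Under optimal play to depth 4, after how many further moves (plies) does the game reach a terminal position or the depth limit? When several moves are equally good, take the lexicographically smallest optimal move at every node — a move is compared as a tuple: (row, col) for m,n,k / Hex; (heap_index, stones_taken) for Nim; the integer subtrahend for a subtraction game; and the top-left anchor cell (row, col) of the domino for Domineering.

PV length from [.#../.#..]: 3 plies

p1 H@[.#../.#..]: H02[.###/.#..]+1* H12[.#../.###]+1
p2 V@[.###/.#..]: V00[####/##..]-1*
p3 H@[####/##..]: H12[####/####]+1*
p4 V@[####/####] terminal -1; root [.#../.#..] d4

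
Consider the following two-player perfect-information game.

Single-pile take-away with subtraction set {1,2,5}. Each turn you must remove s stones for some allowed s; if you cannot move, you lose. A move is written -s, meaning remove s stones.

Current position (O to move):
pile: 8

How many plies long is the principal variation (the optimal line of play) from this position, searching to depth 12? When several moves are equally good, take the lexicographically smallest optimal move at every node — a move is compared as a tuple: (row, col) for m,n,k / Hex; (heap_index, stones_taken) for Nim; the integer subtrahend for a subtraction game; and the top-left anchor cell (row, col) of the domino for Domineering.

ply 1, O at 8 | -1=-1→7; -2=+1→6*; -5=+1→3
ply 2, X at 6 | -1=-1→5*; -2=-1→4; -5=-1→1
ply 3, O at 5 | -1=-1→4; -2=+1→3*; -5=+1→0
ply 4, X at 3 | -1=-1→2*; -2=-1→1
ply 5, O at 2 | -1=-1→1; -2=+1→0*
ply 6: 0 is terminal -1 (X); from 8 depth 12

PV length from [8]: 5 plies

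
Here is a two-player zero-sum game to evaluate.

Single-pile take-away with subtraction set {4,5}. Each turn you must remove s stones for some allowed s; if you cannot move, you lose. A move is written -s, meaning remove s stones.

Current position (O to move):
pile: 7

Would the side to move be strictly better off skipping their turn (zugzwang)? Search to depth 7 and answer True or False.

zugzwang(7, O) = False

ply 1, O at 7 | -4=+1→3*; -5=+1→2
ply 2: 3 is terminal -1 (X); from 7 depth 7
if O skipped the turn, X would face:
~ ply 1, X at 7 | -4=+1→3*; -5=+1→2
~ ply 2: 3 is terminal -1 (O); from 7 depth 7
compare (O): move=+1 vs pass=-1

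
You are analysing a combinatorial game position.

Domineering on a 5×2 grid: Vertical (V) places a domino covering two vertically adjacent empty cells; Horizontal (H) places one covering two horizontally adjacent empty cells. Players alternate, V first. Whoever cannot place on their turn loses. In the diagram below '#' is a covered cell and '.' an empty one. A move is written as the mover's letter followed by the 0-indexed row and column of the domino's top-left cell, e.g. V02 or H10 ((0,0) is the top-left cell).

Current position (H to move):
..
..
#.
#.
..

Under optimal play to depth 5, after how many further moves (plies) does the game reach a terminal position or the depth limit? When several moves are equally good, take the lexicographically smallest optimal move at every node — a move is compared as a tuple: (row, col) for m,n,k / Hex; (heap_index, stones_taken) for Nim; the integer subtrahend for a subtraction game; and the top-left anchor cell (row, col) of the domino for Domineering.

p1 H@[../../#./#./..]: H00[##/../#./#./..]+1* H10[../##/#./#./..]+1 H40[../../#./#./##]-1
p2 V@[##/../#./#./..]: V11[##/.#/##/#./..]-1* V21[##/../##/##/..]-1 V31[##/../#./##/.#]-1
p3 H@[##/.#/##/#./..]: H40[##/.#/##/#./##]+1*
p4 V@[##/.#/##/#./##] terminal -1; root [../../#./#./..] d5

PV length from [../../#./#./..]: 3 plies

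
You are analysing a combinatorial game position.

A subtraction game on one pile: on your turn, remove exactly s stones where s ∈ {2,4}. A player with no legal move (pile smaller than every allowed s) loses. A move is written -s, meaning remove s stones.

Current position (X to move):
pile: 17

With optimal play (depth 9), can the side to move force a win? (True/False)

X winning at [17]: True

p1 X@[17]: -2[15]-1 -4[13]+1*
p2 O@[13]: -2[11]-1* -4[9]-1
p3 X@[11]: -2[9]-1 -4[7]+1*
p4 O@[7]: -2[5]-1* -4[3]-1
p5 X@[5]: -2[3]-1 -4[1]+1*
p6 O@[1] terminal -1; root [17] d9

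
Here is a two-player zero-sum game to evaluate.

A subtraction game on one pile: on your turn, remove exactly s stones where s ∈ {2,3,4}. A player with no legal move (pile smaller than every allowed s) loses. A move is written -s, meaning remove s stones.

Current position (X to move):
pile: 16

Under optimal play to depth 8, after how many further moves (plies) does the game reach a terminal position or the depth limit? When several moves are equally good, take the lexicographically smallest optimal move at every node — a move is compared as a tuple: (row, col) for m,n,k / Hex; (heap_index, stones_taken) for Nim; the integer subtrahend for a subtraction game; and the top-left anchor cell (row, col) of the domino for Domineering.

PV length from [16]: 5 plies

[16] X move#1: -2:-1/14, -3:+1/13*, -4:+1/12
[13] O move#2: -2:-1/11*, -3:-1/10, -4:-1/9
[11] X move#3: -2:-1/9, -3:-1/8, -4:+1/7*
[7] O move#4: -2:-1/5*, -3:-1/4, -4:-1/3
[5] X move#5: -2:-1/3, -3:-1/2, -4:+1/1*
[1] end (terminal -1, O#6); searched 16 to 8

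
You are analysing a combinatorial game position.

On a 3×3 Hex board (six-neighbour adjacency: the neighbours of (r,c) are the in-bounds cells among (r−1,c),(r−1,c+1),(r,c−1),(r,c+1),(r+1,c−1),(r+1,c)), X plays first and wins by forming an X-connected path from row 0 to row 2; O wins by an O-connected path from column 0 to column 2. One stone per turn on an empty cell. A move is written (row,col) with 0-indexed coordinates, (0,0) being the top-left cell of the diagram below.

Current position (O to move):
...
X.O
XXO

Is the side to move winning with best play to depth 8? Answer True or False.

p1 O@[.../X.O/XXO]: (0,0)[O../X.O/XXO]-1* (0,1)[.O./X.O/XXO]-1 (0,2)[..O/X.O/XXO]-1 (1,1)[.../XOO/XXO]-1
p2 X@[O../X.O/XXO]: (0,1)[OX./X.O/XXO]+1* (0,2)[O.X/X.O/XXO]+1 (1,1)[O../XXO/XXO]+1
p3 O@[OX./X.O/XXO] terminal -1; root [.../X.O/XXO] d8

O winning at [.../X.O/XXO]: False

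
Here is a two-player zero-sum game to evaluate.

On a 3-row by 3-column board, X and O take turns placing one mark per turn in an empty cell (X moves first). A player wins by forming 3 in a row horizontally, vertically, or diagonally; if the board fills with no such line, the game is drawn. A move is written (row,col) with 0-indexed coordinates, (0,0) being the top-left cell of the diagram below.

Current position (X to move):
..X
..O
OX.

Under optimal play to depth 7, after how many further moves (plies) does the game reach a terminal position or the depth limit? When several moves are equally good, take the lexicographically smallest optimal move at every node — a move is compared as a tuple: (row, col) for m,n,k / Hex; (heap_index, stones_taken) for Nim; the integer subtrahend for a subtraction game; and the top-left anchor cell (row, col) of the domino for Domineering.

PV length from [..X/..O/OX.]: 3 plies

[..X/..O/OX.] X move#1: (0,0):+0/X.X/..O/OX., (0,1):+1/.XX/..O/OX.*, (1,0):+0/..X/X.O/OX., (1,1):+0/..X/.XO/OX., (2,2):-1/..X/..O/OXX
[.XX/..O/OX.] O move#2: (0,0):-1/OXX/..O/OX.*, (1,0):-1/.XX/O.O/OX., (1,1):-1/.XX/.OO/OX., (2,2):-1/.XX/..O/OXO
[OXX/..O/OX.] X move#3: (1,0):+0/OXX/X.O/OX., (1,1):+1/OXX/.XO/OX.*, (2,2):-1/OXX/..O/OXX
[OXX/.XO/OX.] end (terminal -1, O#4); searched ..X/..O/OX. to 7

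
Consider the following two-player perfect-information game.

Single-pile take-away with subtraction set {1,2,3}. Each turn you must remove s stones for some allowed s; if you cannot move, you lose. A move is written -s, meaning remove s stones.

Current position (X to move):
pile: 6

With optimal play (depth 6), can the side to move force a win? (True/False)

[6] X move#1: -1:-1/5, -2:+1/4*, -3:-1/3
[4] O move#2: -1:-1/3*, -2:-1/2, -3:-1/1
[3] X move#3: -1:-1/2, -2:-1/1, -3:+1/0*
[0] end (terminal -1, O#4); searched 6 to 6

X winning at [6]: True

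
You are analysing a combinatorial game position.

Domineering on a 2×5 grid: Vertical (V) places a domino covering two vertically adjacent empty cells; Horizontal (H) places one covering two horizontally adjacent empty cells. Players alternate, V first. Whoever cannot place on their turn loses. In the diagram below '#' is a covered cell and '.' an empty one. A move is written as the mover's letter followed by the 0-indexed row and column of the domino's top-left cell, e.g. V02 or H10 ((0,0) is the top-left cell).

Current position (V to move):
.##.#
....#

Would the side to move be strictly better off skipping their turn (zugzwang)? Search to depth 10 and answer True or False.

zugzwang(.##.#/....#, V) = True

[.##.#/....#] V move#1: V00:-1/###.#/#...#*, V03:-1/.####/...##
[###.#/#...#] H move#2: H11:-1/###.#/###.#, H12:+1/###.#/#.###*
[###.#/#.###] end (terminal -1, V#3); searched .##.#/....# to 10
pass branch (H moves first from the same position):
  | [.##.#/....#] H move#1: H10:-1/.##.#/##..#*, H11:-1/.##.#/.##.#, H12:-1/.##.#/..###
  | [.##.#/##..#] V move#2: V03:+1/.####/##.##*
  | [.####/##.##] end (terminal -1, H#3); searched .##.#/....# to 10
V moving scores -1; V passing scores +1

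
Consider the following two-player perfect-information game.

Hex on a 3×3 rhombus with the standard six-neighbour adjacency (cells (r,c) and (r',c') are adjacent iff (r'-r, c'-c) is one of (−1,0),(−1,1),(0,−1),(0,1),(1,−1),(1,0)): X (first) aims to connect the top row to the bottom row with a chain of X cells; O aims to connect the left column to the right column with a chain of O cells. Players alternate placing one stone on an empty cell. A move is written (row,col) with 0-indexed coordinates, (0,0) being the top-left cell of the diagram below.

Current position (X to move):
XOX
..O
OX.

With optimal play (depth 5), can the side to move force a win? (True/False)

[XOX/..O/OX.] X move#1: (1,0):-1/XOX/X.O/OX., (1,1):+1/XOX/.XO/OX.*, (2,2):-1/XOX/..O/OXX
[XOX/.XO/OX.] end (terminal -1, O#2); searched XOX/..O/OX. to 5

X winning at [XOX/..O/OX.]: True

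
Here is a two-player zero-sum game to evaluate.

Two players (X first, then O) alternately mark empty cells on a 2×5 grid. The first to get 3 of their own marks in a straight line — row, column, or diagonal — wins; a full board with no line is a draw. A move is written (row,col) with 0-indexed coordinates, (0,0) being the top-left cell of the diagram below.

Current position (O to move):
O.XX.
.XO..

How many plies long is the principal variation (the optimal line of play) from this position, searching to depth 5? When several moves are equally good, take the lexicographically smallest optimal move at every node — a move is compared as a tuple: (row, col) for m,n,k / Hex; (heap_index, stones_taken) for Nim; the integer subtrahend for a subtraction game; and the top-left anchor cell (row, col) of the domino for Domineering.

PV length from [O.XX./.XO..]: 2 plies

p1 O@[O.XX./.XO..]: (0,1)[OOXX./.XO..]-1* (0,4)[O.XXO/.XO..]-1 (1,0)[O.XX./OXO..]-1 (1,3)[O.XX./.XOO.]-1 (1,4)[O.XX./.XO.O]-1
p2 X@[OOXX./.XO..]: (0,4)[OOXXX/.XO..]+1* (1,0)[OOXX./XXO..]+0 (1,3)[OOXX./.XOX.]+0 (1,4)[OOXX./.XO.X]+0
p3 O@[OOXXX/.XO..] terminal -1; root [O.XX./.XO..] d5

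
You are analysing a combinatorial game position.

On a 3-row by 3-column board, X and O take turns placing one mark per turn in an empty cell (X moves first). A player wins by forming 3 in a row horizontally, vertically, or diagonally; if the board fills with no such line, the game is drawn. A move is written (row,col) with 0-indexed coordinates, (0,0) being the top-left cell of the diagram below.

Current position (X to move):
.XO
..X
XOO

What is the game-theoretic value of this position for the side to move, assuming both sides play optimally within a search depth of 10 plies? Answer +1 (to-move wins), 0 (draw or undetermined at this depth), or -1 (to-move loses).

value(.XO/..X/XOO, X) = +1

[.XO/..X/XOO] X move#1: (0,0):+0/XXO/..X/XOO, (1,0):+1/.XO/X.X/XOO*, (1,1):+0/.XO/.XX/XOO
[.XO/X.X/XOO] O move#2: (0,0):-1/OXO/X.X/XOO*, (1,1):-1/.XO/XOX/XOO
[OXO/X.X/XOO] X move#3: (1,1):+1/OXO/XXX/XOO*
[OXO/XXX/XOO] end (terminal -1, O#4); searched .XO/..X/XOO to 10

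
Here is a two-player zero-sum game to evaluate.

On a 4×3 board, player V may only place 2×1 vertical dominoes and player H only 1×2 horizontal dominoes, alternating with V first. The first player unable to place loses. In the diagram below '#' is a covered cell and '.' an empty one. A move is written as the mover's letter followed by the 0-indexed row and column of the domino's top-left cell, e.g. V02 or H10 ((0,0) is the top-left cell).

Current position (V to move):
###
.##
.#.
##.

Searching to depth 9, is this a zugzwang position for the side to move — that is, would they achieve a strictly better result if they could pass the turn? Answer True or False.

p1 V@[###/.##/.#./##.]: V10[###/###/##./##.]+1* V22[###/.##/.##/###]+1
p2 H@[###/###/##./##.] terminal -1; root [###/.##/.#./##.] d9
if V skipped the turn, H would face:
~ p1 H@[###/.##/.#./##.] terminal -1; root [###/.##/.#./##.] d9
compare (V): move=+1 vs pass=+1

zugzwang(###/.##/.#./##., V) = False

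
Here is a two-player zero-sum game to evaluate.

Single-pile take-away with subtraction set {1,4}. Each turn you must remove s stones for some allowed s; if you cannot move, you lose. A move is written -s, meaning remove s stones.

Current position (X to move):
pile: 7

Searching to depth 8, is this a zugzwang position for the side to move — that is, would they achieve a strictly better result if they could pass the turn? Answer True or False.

ply 1, X at 7 | -1=-1→6*; -4=-1→3
ply 2, O at 6 | -1=+1→5*; -4=+1→2
ply 3, X at 5 | -1=-1→4*; -4=-1→1
ply 4, O at 4 | -1=-1→3; -4=+1→0*
ply 5: 0 is terminal -1 (X); from 7 depth 8
if X skipped the turn, O would face:
~ ply 1, O at 7 | -1=-1→6*; -4=-1→3
~ ply 2, X at 6 | -1=+1→5*; -4=+1→2
~ ply 3, O at 5 | -1=-1→4*; -4=-1→1
~ ply 4, X at 4 | -1=-1→3; -4=+1→0*
~ ply 5: 0 is terminal -1 (O); from 7 depth 8
compare (X): move=-1 vs pass=+1

zugzwang(7, X) = True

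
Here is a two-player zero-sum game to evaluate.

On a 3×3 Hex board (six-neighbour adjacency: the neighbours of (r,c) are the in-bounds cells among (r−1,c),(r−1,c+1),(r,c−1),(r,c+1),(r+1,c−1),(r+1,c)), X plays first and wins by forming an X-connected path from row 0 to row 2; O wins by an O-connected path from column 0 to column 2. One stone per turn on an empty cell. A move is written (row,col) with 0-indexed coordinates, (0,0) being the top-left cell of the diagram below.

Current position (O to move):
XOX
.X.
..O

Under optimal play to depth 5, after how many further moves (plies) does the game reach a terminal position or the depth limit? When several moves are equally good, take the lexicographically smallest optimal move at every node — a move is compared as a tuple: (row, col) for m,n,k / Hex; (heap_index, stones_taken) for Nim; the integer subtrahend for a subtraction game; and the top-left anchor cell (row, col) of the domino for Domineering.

[XOX/.X./..O] O move#1: (1,0):-1/XOX/OX./..O*, (1,2):-1/XOX/.XO/..O, (2,0):-1/XOX/.X./O.O, (2,1):-1/XOX/.X./.OO
[XOX/OX./..O] X move#2: (1,2):+1/XOX/OXX/..O*, (2,0):+1/XOX/OX./X.O, (2,1):+1/XOX/OX./.XO
[XOX/OXX/..O] O move#3: (2,0):-1/XOX/OXX/O.O*, (2,1):-1/XOX/OXX/.OO
[XOX/OXX/O.O] X move#4: (2,1):+1/XOX/OXX/OXO*
[XOX/OXX/OXO] end (terminal -1, O#5); searched XOX/.X./..O to 5

PV length from [XOX/.X./..O]: 4 plies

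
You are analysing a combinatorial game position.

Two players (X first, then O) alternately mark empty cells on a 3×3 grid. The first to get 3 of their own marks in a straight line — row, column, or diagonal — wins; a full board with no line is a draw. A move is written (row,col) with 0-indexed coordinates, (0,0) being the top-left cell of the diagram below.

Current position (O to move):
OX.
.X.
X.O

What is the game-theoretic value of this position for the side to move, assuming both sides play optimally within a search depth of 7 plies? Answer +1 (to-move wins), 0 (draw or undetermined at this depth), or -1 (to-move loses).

[OX./.X./X.O] O move#1: (0,2):-1/OXO/.X./X.O*, (1,0):-1/OX./OX./X.O, (1,2):-1/OX./.XO/X.O, (2,1):-1/OX./.X./XOO
[OXO/.X./X.O] X move#2: (1,0):-1/OXO/XX./X.O, (1,2):+1/OXO/.XX/X.O*, (2,1):+1/OXO/.X./XXO
[OXO/.XX/X.O] O move#3: (1,0):-1/OXO/OXX/X.O*, (2,1):-1/OXO/.XX/XOO
[OXO/OXX/X.O] X move#4: (2,1):+1/OXO/OXX/XXO*
[OXO/OXX/XXO] end (terminal -1, O#5); searched OX./.X./X.O to 7

value(OX./.X./X.O, O) = -1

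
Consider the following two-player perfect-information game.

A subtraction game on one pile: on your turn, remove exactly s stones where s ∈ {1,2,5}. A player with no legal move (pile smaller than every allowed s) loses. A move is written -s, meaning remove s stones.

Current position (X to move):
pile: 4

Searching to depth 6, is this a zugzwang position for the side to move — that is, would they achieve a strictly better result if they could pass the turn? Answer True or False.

p1 X@[4]: -1[3]+1* -2[2]-1
p2 O@[3]: -1[2]-1* -2[1]-1
p3 X@[2]: -1[1]-1 -2[0]+1*
p4 O@[0] terminal -1; root [4] d6
pass branch (O moves first from the same position):
  | p1 O@[4]: -1[3]+1* -2[2]-1
  | p2 X@[3]: -1[2]-1* -2[1]-1
  | p3 O@[2]: -1[1]-1 -2[0]+1*
  | p4 X@[0] terminal -1; root [4] d6
X moving scores +1; X passing scores -1

zugzwang(4, X) = False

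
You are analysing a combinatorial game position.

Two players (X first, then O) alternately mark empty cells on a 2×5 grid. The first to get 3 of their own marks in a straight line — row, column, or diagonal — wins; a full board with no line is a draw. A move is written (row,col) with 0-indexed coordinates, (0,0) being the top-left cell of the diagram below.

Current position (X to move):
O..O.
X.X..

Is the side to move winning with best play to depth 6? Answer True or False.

p1 X@[O..O./X.X..]: (0,1)[OX.O./X.X..]+0 (0,2)[O.XO./X.X..]+0 (0,4)[O..OX/X.X..]+0 (1,1)[O..O./XXX..]+1* (1,3)[O..O./X.XX.]+1 (1,4)[O..O./X.X.X]+1
p2 O@[O..O./XXX..] terminal -1; root [O..O./X.X..] d6

X winning at [O..O./X.X..]: True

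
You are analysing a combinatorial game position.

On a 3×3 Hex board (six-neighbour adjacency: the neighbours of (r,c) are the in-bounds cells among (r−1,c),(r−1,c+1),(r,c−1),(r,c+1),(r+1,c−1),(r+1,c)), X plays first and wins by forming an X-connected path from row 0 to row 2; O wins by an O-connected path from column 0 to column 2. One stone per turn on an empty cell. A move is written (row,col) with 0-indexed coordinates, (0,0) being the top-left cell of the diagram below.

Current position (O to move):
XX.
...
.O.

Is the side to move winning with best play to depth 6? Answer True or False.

O winning at [XX./.../.O.]: True

[XX./.../.O.] O move#1: (0,2):-1/XXO/.../.O., (1,0):+1/XX./O../.O.*, (1,1):+1/XX./.O./.O., (1,2):-1/XX./..O/.O., (2,0):+1/XX./.../OO., (2,2):-1/XX./.../.OO
[XX./O../.O.] X move#2: (0,2):-1/XXX/O../.O.*, (1,1):-1/XX./OX./.O., (1,2):-1/XX./O.X/.O., (2,0):-1/XX./O../XO., (2,2):-1/XX./O../.OX
[XXX/O../.O.] O move#3: (1,1):+1/XXX/OO./.O.*, (1,2):+1/XXX/O.O/.O., (2,0):+1/XXX/O../OO., (2,2):+1/XXX/O../.OO
[XXX/OO./.O.] X move#4: (1,2):-1/XXX/OOX/.O.*, (2,0):-1/XXX/OO./XO., (2,2):-1/XXX/OO./.OX
[XXX/OOX/.O.] O move#5: (2,0):-1/XXX/OOX/OO., (2,2):+1/XXX/OOX/.OO*
[XXX/OOX/.OO] end (terminal -1, X#6); searched XX./.../.O. to 6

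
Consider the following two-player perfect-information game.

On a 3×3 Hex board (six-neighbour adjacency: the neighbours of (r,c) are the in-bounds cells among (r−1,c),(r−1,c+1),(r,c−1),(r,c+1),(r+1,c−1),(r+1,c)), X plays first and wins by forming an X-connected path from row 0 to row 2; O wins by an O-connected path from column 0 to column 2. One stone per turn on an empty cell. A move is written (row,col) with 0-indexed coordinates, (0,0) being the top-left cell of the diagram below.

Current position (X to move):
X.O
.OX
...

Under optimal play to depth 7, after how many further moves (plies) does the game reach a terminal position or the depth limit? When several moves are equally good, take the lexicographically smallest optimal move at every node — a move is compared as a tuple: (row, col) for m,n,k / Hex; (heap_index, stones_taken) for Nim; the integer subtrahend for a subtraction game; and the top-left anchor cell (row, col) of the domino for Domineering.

[X.O/.OX/...] X move#1: (0,1):-1/XXO/.OX/...*, (1,0):-1/X.O/XOX/..., (2,0):-1/X.O/.OX/X.., (2,1):-1/X.O/.OX/.X., (2,2):-1/X.O/.OX/..X
[XXO/.OX/...] O move#2: (1,0):+1/XXO/OOX/...*, (2,0):+1/XXO/.OX/O.., (2,1):+1/XXO/.OX/.O., (2,2):+1/XXO/.OX/..O
[XXO/OOX/...] end (terminal -1, X#3); searched X.O/.OX/... to 7

PV length from [X.O/.OX/...]: 2 plies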